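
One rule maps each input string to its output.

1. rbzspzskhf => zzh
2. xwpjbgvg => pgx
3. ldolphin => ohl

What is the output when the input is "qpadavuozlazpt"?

avzzq

The rule is to move the first character to the end, then keep one character in every 3, starting at position 2 (positions 2nd, 5th, 8th, ...).
Working it through for "qpadavuozlazpt": intermediate "padavuozlazptq", final "avzzq".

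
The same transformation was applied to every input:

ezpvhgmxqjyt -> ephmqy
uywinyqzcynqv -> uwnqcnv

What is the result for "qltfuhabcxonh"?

The pattern: keep every other character starting from the first (positions 1st, 3rd, 5th, ...).
So "qltfuhabcxonh" becomes "qtuacoh".

qtuacoh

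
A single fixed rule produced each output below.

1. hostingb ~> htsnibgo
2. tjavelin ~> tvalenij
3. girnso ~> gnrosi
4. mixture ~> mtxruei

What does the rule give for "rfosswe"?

rsowsef

Looking at the pairs, the operation is to swap each adjacent pair of characters (1↔2, 3↔4, ...), then move the first character to the end.
"rfosswe" → "frsowse" → "rsowsef".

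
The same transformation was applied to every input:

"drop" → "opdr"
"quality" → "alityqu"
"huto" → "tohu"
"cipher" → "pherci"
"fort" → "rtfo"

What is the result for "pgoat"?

oatpg

Each output is the input with this applied: move the first 2 characters to the end (rotate left by 2).
Doing the same to "pgoat": "oatpg".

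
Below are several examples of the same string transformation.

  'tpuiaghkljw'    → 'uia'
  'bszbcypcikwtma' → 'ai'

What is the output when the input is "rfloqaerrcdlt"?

oae

The transformation: move the last 3 characters to the front (rotate right by 3), then keep only the vowels.
For "rfloqaerrcdlt", step one produces "dltrfloqaerrc"; step two turns that into "oae".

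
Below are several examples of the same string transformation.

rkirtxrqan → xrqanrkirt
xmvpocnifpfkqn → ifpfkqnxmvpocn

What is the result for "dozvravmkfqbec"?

mkfqbecdozvrav

Each output is the input with this applied: swap the front and back halves of the string.
Doing the same to "dozvravmkfqbec": "mkfqbecdozvrav".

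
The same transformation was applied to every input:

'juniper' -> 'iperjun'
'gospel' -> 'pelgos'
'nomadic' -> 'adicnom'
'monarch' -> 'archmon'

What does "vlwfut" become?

futvlw

Rule — move the first 3 characters to the end (rotate left by 3).
Doing the same to "vlwfut": "futvlw".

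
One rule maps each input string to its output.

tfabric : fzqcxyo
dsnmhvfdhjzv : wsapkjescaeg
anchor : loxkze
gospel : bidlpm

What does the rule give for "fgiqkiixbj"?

Each output is the input with this applied: shift every letter 3 places backward in the alphabet (wrapping around), then move the last 2 characters to the front (rotate right by 2).
Starting from "fgiqkiixbj": after the first operation, "cdfnhffuyg"; after the second, "ygcdfnhffu".

ygcdfnhffu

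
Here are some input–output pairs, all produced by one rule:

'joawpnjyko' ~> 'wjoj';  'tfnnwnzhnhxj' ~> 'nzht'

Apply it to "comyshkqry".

ykyc

Looking at the pairs, the operation is to keep one character in every 3, starting at position 1 (positions 1st, 4th, 7th, ...), then move the first character to the end.
On "comyshkqry" that produces "ykyc".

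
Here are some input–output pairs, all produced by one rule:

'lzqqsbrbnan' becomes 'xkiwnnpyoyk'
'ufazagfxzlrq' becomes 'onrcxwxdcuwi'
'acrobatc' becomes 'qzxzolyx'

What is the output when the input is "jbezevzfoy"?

lvgybwbswc

What's happening: move the last 2 characters to the front (rotate right by 2), then shift every letter 3 places backward in the alphabet (wrapping around).
Working it through for "jbezevzfoy": intermediate "oyjbezevzf", final "lvgybwbswc".
(Check on "lzqqsbrbnan": → "anlzqqsbrbn" → "xkiwnnpyoyk" ✓)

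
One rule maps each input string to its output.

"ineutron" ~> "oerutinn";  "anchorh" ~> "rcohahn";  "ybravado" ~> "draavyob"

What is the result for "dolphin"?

The rule is to take characters alternately from the front and the back (1st, last, 2nd, 2nd-last, ...), then move the first 3 characters to the end (rotate left by 3).
"dolphin" → "dnoilhp" → "ilhpdno".

ilhpdno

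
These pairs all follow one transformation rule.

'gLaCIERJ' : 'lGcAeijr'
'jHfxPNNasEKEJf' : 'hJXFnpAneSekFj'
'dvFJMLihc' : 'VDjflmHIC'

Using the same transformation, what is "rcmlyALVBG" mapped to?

The rule is to swap each adjacent pair of characters (1↔2, 3↔4, ...), then flip the case of every letter.
Applying both steps to "rcmlyALVBG": "crlmAyVLGB", then "CRLMaYvlgb".

CRLMaYvlgb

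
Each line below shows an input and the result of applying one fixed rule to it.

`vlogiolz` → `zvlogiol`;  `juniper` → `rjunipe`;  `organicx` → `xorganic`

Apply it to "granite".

The pattern: move the last character to the front.
For "granite" the result is "egranit".

egranit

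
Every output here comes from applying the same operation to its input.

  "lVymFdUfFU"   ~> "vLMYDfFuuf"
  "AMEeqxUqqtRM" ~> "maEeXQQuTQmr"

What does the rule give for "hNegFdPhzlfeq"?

Each output is the input with this applied: flip the case of every letter, then swap each adjacent pair of characters (1↔2, 3↔4, ...).
Starting from "hNegFdPhzlfeq": after the first operation, "HnEGfDpHZLFEQ"; after the second, "nHGEDfHpLZEFQ".

nHGEDfHpLZEFQ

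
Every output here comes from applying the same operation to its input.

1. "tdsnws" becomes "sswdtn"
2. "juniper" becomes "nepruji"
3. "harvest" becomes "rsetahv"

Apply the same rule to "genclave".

Each output is the input with this applied: swap each adjacent pair of characters (1↔2, 3↔4, ...), then move the first 3 characters to the end (rotate left by 3).
On "genclave": the first step gives "egcnalev", and the second then gives "nalevegc".

nalevegc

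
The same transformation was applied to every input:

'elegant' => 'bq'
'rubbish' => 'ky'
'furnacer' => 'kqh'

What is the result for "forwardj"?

eqz

Each output is the input with this applied: keep one character in every 3, starting at position 2 (positions 2nd, 5th, 8th, ...), then shift every letter 10 places backward in the alphabet (wrapping around).
"forwardj" → "oaj" → "eqz".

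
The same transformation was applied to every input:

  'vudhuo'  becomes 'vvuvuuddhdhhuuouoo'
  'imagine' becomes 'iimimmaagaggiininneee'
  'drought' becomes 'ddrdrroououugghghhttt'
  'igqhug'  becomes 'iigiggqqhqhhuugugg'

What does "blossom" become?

bblblloosossssosoommm

The rule is to repeat every character 3 times, then swap each adjacent pair of characters (1↔2, 3↔4, ...).
For "blossom", step one produces "bbblllooossssssooommm"; step two turns that into "bblblloosossssosoommm".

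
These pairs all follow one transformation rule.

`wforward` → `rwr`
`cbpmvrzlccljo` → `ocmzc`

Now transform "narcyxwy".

wnc

Each output is the input with this applied: keep one character in every 3, starting at position 1 (positions 1st, 4th, 7th, ...), then move the last character to the front.
"narcyxwy" → "ncw" → "wnc".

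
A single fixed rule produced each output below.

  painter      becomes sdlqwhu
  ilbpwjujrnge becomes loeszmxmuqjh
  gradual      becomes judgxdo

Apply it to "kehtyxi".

The rule is to shift every letter 3 places forward in the alphabet (wrapping around).
For "kehtyxi" the result is "nhkwbal".

nhkwbal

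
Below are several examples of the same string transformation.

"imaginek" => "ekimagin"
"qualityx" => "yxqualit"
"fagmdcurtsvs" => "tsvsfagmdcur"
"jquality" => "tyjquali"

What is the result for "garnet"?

tgarne

The rule is to move the first 2 characters to the end (rotate left by 2), then swap the front and back halves of the string.
On "garnet": the first step gives "rnetga", and the second then gives "tgarne".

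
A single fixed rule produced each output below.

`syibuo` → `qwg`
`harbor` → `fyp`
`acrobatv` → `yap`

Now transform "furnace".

dsp

The rule is to shift every letter 2 places backward in the alphabet (wrapping around), then keep only the first 3 characters.
Working it through for "furnace": intermediate "dsplyac", final "dsp".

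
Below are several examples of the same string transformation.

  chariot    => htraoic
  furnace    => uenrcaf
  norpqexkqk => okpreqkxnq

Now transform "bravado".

What's happening: swap the first and last characters, then swap each adjacent pair of characters (1↔2, 3↔4, ...).
Working it through for "bravado": intermediate "oravadb", final "rovadab".

rovadab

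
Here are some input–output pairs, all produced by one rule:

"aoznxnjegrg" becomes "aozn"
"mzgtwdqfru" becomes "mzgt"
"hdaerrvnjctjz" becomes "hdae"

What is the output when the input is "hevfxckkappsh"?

What's happening: keep only the first 4 characters.
On "hevfxckkappsh" that produces "hevf".

hevf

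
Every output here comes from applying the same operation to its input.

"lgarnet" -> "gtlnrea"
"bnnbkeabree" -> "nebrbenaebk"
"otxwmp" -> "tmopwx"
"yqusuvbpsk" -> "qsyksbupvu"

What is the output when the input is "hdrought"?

dhhtourg

In each case the input is transformed by: swap each adjacent pair of characters (1↔2, 3↔4, ...), then take characters alternately from the front and the back (1st, last, 2nd, 2nd-last, ...).
Starting from "hdrought": after the first operation, "dhorguth"; after the second, "dhhtourg".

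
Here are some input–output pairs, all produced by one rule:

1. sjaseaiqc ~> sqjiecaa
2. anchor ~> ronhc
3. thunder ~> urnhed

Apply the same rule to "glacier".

Looking at the pairs, the operation is to delete the first character, then sort the characters into reverse alphabetical order.
On "glacier": the first step gives "lacier", and the second then gives "rlieca".

rlieca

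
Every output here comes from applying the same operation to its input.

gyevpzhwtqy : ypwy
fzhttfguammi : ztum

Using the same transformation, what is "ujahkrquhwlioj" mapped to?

Each output is the input with this applied: keep one character in every 3, starting at position 2 (positions 2nd, 5th, 8th, ...).
On "ujahkrquhwlioj" that produces "jkulj".

jkulj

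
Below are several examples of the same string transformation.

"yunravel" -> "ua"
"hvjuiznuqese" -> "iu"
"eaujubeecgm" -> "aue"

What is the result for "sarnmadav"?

The pattern: keep one character in every 3, starting at position 2 (positions 2nd, 5th, 8th, ...), then keep only the vowels.
Working it through for "sarnmadav": intermediate "ama", final "aa".

aa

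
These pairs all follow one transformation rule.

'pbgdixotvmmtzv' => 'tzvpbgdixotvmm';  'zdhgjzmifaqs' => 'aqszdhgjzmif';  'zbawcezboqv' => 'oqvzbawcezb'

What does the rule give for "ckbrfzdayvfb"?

vfbckbrfzday

Each output is the input with this applied: move the last 3 characters to the front (rotate right by 3).
For "ckbrfzdayvfb" the result is "vfbckbrfzday".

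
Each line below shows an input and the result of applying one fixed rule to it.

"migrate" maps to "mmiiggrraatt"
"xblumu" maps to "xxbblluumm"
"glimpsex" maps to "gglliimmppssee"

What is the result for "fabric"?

ffaabbrrii

Looking at the pairs, the operation is to delete the last character, then double every character.
On "fabric" that produces "ffaabbrrii".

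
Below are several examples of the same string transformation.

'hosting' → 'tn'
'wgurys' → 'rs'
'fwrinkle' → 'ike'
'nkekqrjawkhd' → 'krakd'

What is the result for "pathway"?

Rule — keep every other character starting from the second (positions 2nd, 4th, 6th, ...), then delete the first character.
Doing the same to "pathway": "ha".

ha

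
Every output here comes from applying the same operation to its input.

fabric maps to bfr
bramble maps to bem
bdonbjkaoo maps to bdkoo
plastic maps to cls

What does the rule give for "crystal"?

crt

Each output is the input with this applied: sort the characters into alphabetical order, then keep every other character starting from the second (positions 2nd, 4th, 6th, ...).
"crystal" → "aclrsty" → "crt".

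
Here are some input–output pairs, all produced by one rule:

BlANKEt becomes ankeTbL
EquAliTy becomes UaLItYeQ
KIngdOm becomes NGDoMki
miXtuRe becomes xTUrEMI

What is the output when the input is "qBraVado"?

RAvADOQb

Looking at the pairs, the operation is to move the first 2 characters to the end (rotate left by 2), then flip the case of every letter.
Starting from "qBraVado": after the first operation, "raVadoqB"; after the second, "RAvADOQb".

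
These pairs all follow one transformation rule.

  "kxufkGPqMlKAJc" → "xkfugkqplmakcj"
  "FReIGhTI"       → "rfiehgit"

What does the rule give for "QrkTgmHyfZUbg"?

What's happening: swap each adjacent pair of characters (1↔2, 3↔4, ...), then convert every letter to lowercase.
Working it through for "QrkTgmHyfZUbg": intermediate "rQTkmgyHZfbUg", final "rqtkmgyhzfbug".

rqtkmgyhzfbug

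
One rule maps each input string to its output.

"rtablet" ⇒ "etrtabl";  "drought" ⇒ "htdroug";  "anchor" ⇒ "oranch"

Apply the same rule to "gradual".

Each output is the input with this applied: move the last 2 characters to the front (rotate right by 2).
On "gradual" that produces "algradu".

algradu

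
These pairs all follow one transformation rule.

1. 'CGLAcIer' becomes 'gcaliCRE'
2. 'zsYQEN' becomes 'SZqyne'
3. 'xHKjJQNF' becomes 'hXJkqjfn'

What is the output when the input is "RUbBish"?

urbBSIH

Each output is the input with this applied: flip the case of every letter, then swap each adjacent pair of characters (1↔2, 3↔4, ...).
"RUbBish" → "ruBbISH" → "urbBSIH".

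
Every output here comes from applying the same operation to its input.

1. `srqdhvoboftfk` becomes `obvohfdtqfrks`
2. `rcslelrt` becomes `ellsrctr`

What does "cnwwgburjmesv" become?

In each case the input is transformed by: take characters alternately from the front and the back (1st, last, 2nd, 2nd-last, ...), then reverse the string.
On "cnwwgburjmesv": the first step gives "cvnswewmgjbru", and the second then gives "urbjgmwewsnvc".

urbjgmwewsnvc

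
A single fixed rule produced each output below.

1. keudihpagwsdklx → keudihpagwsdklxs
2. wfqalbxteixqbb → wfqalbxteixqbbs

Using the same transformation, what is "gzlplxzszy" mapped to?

The rule is to append "s".
Doing the same to "gzlplxzszy": "gzlplxzszys".

gzlplxzszys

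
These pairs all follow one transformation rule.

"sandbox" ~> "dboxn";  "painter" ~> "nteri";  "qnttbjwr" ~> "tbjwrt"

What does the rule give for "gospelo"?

The pattern: delete the first 2 characters, then move the first character to the end.
Applying that to "gospelo" gives "pelos".

pelos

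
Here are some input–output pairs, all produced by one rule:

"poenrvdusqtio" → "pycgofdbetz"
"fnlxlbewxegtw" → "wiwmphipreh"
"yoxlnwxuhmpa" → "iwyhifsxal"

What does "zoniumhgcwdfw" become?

Rule — shift every letter 11 places forward in the alphabet (wrapping around), then delete the first 2 characters.
Starting from "zoniumhgcwdfw": after the first operation, "kzytfxsrnhoqh"; after the second, "ytfxsrnhoqh".
(Check on "poenrvdusqtio": → "azpycgofdbetz" → "pycgofdbetz" ✓)

ytfxsrnhoqh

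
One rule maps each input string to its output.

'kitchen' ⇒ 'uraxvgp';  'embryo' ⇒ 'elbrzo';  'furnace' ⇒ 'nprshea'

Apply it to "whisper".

The transformation: move the last 3 characters to the front (rotate right by 3), then shift every letter 13 places forward in the alphabet (wrapping around) — i.e. ROT13.
For "whisper", step one produces "perwhis"; step two turns that into "crejuvf".

crejuvf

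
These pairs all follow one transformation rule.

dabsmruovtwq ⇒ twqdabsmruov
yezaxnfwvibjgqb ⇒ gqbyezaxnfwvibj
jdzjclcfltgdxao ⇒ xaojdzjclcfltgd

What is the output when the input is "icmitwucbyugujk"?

ujkicmitwucbyug

The rule is to move the last 3 characters to the front (rotate right by 3).
Applying that to "icmitwucbyugujk" gives "ujkicmitwucbyug".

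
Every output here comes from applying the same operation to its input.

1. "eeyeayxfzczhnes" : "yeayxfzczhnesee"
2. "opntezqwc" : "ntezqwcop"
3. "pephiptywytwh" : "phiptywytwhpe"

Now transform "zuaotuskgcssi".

Each output is the input with this applied: move the first 2 characters to the end (rotate left by 2).
So "zuaotuskgcssi" becomes "aotuskgcssizu".

aotuskgcssizu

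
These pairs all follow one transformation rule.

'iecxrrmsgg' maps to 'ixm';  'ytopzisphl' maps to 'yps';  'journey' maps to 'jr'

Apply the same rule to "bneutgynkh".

buy

The rule is to keep one character in every 3, starting at position 1 (positions 1st, 4th, 7th, ...), then delete the last character.
Working it through for "bneutgynkh": intermediate "buyh", final "buy".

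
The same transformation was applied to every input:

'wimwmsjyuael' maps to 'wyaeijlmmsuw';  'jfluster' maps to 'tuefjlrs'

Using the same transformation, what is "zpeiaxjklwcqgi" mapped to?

xzacegiijklpqw

The rule is to sort the characters into alphabetical order, then move the last 2 characters to the front (rotate right by 2).
Working it through for "zpeiaxjklwcqgi": intermediate "acegiijklpqwxz", final "xzacegiijklpqw".
(Check on "wimwmsjyuael": → "aeijlmmsuwwy" → "wyaeijlmmsuw" ✓)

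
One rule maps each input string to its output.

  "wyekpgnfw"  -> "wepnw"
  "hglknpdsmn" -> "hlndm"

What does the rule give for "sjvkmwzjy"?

svmzy

In each case the input is transformed by: keep every other character starting from the first (positions 1st, 3rd, 5th, ...).
On "sjvkmwzjy" that produces "svmzy".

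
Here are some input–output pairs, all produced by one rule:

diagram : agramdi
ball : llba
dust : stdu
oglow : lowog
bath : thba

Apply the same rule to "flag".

Each output is the input with this applied: move the first 2 characters to the end (rotate left by 2).
Doing the same to "flag": "agfl".

agfl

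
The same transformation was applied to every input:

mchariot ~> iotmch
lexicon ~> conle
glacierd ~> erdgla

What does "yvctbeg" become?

begyv

Rule — move the last 3 characters to the front (rotate right by 3), then delete the last 2 characters.
Working it through for "yvctbeg": intermediate "begyvct", final "begyv".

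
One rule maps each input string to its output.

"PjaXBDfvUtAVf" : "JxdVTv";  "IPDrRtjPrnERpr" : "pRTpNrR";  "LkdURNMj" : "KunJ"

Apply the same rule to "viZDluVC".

IdUc

In each case the input is transformed by: flip the case of every letter, then keep every other character starting from the second (positions 2nd, 4th, 6th, ...).
"viZDluVC" → "VIzdLUvc" → "IdUc".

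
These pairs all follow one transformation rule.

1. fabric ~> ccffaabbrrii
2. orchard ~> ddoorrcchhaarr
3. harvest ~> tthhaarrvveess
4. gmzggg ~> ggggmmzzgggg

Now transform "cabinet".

Rule — double every character, then move the last 2 characters to the front (rotate right by 2).
On "cabinet": the first step gives "ccaabbiinneett", and the second then gives "ttccaabbiinnee".
(Check on "orchard": → "oorrcchhaarrdd" → "ddoorrcchhaarr" ✓)

ttccaabbiinnee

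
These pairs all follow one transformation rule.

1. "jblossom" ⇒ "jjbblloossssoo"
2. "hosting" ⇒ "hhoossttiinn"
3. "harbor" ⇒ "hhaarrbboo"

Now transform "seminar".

sseemmiinnaa

Rule — delete the last character, then double every character.
For "seminar", step one produces "semina"; step two turns that into "sseemmiinnaa".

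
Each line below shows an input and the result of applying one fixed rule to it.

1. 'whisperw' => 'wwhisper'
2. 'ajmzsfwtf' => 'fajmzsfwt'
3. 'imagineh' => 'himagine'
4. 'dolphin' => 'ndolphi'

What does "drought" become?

tdrough

What's happening: move the last character to the front.
So "drought" becomes "tdrough".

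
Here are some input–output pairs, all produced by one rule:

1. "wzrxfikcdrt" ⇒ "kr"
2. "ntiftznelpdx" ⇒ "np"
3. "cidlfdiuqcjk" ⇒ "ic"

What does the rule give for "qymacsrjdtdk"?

rt

Looking at the pairs, the operation is to keep one character in every 3, starting at position 1 (positions 1st, 4th, 7th, ...), then keep only the last 2 characters.
Doing the same to "qymacsrjdtdk": "rt".
(Check on "wzrxfikcdrt": → "wxkr" → "kr" ✓)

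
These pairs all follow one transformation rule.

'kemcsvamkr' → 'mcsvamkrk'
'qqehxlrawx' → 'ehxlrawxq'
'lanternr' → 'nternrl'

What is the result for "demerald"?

meraldd

Rule — move the first 2 characters to the end (rotate left by 2), then delete the last character.
On "demerald" that produces "meraldd".
(Check on "kemcsvamkr": → "mcsvamkrke" → "mcsvamkrk" ✓)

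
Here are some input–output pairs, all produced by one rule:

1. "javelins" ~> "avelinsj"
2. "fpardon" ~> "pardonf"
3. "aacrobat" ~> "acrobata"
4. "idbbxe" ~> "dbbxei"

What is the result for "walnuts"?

alnutsw

Rule — move the first character to the end.
Applying that to "walnuts" gives "alnutsw".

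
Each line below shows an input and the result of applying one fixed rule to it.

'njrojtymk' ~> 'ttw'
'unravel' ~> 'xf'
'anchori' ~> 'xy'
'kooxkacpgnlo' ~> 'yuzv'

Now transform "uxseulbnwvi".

In each case the input is transformed by: shift every letter 10 places forward in the alphabet (wrapping around), then keep one character in every 3, starting at position 2 (positions 2nd, 5th, 8th, ...).
"uxseulbnwvi" → "ehcoevlxgfs" → "hexs".

hexs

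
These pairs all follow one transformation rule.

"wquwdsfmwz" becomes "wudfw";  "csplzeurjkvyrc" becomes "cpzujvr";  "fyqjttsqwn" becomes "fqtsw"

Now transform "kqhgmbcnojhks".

khmcohs

The pattern: keep every other character starting from the first (positions 1st, 3rd, 5th, ...).
For "kqhgmbcnojhks" the result is "khmcohs".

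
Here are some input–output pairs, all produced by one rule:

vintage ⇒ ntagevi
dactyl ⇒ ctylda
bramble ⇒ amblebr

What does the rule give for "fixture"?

xturefi

Rule — move the first 2 characters to the end (rotate left by 2).
Doing the same to "fixture": "xturefi".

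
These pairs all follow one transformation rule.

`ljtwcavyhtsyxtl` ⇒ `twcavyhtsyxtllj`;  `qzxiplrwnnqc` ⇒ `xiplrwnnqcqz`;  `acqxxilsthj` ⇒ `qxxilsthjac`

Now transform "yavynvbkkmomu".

vynvbkkmomuya

In each case the input is transformed by: move the first 2 characters to the end (rotate left by 2).
"yavynvbkkmomu" → "vynvbkkmomuya".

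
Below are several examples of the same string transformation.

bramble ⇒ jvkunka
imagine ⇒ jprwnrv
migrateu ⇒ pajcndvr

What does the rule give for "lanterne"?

Each output is the input with this applied: shift every letter 9 places forward in the alphabet (wrapping around), then move the first 2 characters to the end (rotate left by 2).
On "lanterne": the first step gives "ujwcnawn", and the second then gives "wcnawnuj".

wcnawnuj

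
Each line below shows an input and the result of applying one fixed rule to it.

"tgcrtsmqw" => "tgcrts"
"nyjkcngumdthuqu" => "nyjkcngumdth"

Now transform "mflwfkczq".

mflwfk

The rule is to delete the last 3 characters.
Doing the same to "mflwfkczq": "mflwfk".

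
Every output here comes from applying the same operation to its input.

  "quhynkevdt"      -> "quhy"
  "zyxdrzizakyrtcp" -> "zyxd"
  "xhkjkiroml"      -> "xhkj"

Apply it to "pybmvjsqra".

Each output is the input with this applied: keep only the first 4 characters.
For "pybmvjsqra" the result is "pybm".

pybm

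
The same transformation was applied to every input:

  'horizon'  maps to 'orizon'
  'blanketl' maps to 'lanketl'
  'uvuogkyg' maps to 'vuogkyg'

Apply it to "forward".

orward

In each case the input is transformed by: delete the first character.
For "forward" the result is "orward".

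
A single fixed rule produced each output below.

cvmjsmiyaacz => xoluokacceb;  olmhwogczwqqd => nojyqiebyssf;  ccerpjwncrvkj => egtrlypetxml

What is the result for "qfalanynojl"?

hcncpapqln

Rule — shift every letter 2 places forward in the alphabet (wrapping around), then delete the first character.
Applying both steps to "qfalanynojl": "shcncpapqln", then "hcncpapqln".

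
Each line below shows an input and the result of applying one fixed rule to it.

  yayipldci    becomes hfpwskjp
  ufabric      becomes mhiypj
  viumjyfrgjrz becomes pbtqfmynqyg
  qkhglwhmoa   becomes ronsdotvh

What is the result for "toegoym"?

Each output is the input with this applied: shift every letter 7 places forward in the alphabet (wrapping around), then delete the first character.
Starting from "toegoym": after the first operation, "avlnvft"; after the second, "vlnvft".

vlnvft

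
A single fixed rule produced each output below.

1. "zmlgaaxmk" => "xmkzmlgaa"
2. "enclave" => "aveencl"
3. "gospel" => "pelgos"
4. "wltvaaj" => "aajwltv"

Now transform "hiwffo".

Rule — move the last 3 characters to the front (rotate right by 3).
Doing the same to "hiwffo": "ffohiw".

ffohiw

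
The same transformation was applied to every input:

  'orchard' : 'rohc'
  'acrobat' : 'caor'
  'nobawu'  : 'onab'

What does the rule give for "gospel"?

Looking at the pairs, the operation is to swap each adjacent pair of characters (1↔2, 3↔4, ...), then keep only the first 4 characters.
On "gospel": the first step gives "ogpsle", and the second then gives "ogps".

ogps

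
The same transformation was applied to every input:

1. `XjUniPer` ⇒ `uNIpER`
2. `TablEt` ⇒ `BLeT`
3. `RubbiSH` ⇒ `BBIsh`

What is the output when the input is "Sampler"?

MPLER

Each output is the input with this applied: flip the case of every letter, then delete the first 2 characters.
Applying both steps to "Sampler": "sAMPLER", then "MPLER".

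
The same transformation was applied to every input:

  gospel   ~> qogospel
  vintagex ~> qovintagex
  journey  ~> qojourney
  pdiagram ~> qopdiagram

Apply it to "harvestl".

qoharvestl

What's happening: prepend "qo".
Applying that to "harvestl" gives "qoharvestl".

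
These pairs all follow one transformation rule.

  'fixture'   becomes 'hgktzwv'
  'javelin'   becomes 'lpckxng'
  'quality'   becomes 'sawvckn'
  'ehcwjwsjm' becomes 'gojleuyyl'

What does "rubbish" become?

The transformation: take characters alternately from the front and the back (1st, last, 2nd, 2nd-last, ...), then shift every letter 2 places forward in the alphabet (wrapping around).
On "rubbish": the first step gives "rhusbib", and the second then gives "tjwudkd".
(Check on "javelin": → "jnaivle" → "lpckxng" ✓)

tjwudkd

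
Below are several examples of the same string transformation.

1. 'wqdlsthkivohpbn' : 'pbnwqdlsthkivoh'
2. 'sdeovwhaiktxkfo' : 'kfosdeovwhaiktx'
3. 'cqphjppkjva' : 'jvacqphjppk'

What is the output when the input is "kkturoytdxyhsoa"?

soakkturoytdxyh

The pattern: move the last 3 characters to the front (rotate right by 3).
So "kkturoytdxyhsoa" becomes "soakkturoytdxyh".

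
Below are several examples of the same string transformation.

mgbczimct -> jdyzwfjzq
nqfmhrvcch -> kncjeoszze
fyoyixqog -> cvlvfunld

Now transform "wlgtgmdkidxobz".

tidqdjahfaulyw

What's happening: shift every letter 3 places backward in the alphabet (wrapping around).
For "wlgtgmdkidxobz" the result is "tidqdjahfaulyw".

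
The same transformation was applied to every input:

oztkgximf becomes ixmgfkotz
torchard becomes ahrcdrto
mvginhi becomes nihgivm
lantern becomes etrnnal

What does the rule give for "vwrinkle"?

knliervw

The pattern: move the last 3 characters to the front (rotate right by 3), then take characters alternately from the front and the back (1st, last, 2nd, 2nd-last, ...).
For "vwrinkle", step one produces "klevwrin"; step two turns that into "knliervw".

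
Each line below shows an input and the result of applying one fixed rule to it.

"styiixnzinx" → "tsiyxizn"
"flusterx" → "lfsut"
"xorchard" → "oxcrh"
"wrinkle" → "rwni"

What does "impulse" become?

miup

In each case the input is transformed by: delete the last 3 characters, then swap each adjacent pair of characters (1↔2, 3↔4, ...).
Starting from "impulse": after the first operation, "impu"; after the second, "miup".
(Check on "xorchard": → "xorch" → "oxcrh" ✓)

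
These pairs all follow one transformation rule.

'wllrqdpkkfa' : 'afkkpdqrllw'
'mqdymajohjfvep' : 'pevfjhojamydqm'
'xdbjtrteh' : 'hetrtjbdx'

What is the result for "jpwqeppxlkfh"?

hfklxppeqwpj

Looking at the pairs, the operation is to reverse the string.
On "jpwqeppxlkfh" that produces "hfklxppeqwpj".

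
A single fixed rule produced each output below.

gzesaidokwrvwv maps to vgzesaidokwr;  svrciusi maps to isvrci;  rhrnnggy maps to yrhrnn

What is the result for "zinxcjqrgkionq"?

qzinxcjqrgki

Looking at the pairs, the operation is to move the last character to the front, then delete the last 2 characters.
Applying both steps to "zinxcjqrgkionq": "qzinxcjqrgkion", then "qzinxcjqrgki".
(Check on "gzesaidokwrvwv": → "vgzesaidokwrvw" → "vgzesaidokwr" ✓)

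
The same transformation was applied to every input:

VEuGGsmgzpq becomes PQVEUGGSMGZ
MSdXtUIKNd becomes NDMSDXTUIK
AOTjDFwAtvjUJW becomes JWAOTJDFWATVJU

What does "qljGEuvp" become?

VPQLJGEU

The pattern: move the last 2 characters to the front (rotate right by 2), then convert every letter to uppercase.
Working it through for "qljGEuvp": intermediate "vpqljGEu", final "VPQLJGEU".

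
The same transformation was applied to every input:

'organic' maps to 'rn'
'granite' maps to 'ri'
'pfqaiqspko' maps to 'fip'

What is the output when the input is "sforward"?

Looking at the pairs, the operation is to keep one character in every 3, starting at position 2 (positions 2nd, 5th, 8th, ...).
Doing the same to "sforward": "fwd".

fwd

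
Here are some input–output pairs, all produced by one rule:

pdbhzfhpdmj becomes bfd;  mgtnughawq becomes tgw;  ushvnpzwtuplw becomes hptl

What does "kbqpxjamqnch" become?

qjqh

What's happening: keep one character in every 3, starting at position 3 (positions 3rd, 6th, 9th, ...).
Applying that to "kbqpxjamqnch" gives "qjqh".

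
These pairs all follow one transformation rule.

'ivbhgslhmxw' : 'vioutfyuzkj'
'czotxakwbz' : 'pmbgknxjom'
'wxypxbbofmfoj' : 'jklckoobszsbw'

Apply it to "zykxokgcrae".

The pattern: shift every letter 13 places forward in the alphabet (wrapping around) — i.e. ROT13.
Applying that to "zykxokgcrae" gives "mlxkbxtpenr".

mlxkbxtpenr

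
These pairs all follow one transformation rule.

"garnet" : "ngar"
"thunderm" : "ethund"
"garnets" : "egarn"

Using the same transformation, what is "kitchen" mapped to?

What's happening: delete the last 2 characters, then move the last character to the front.
Applying both steps to "kitchen": "kitch", then "hkitc".

hkitc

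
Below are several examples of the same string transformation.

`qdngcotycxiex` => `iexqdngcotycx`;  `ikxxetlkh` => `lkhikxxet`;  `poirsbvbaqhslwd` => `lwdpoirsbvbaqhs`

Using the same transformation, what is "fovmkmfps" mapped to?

What's happening: move the last 3 characters to the front (rotate right by 3).
Doing the same to "fovmkmfps": "fpsfovmkm".

fpsfovmkm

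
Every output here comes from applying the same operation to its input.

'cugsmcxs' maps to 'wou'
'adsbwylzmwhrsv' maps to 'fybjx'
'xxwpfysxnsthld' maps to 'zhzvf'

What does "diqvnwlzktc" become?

kpbe

In each case the input is transformed by: keep one character in every 3, starting at position 2 (positions 2nd, 5th, 8th, ...), then shift every letter 2 places forward in the alphabet (wrapping around).
For "diqvnwlzktc", step one produces "inzc"; step two turns that into "kpbe".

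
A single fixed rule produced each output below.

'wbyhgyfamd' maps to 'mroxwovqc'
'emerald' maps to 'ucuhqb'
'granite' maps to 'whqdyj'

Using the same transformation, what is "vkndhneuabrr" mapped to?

The transformation: delete the last character, then shift every letter 10 places backward in the alphabet (wrapping around).
Applying both steps to "vkndhneuabrr": "vkndhneuabr", then "ladtxdukqrh".

ladtxdukqrh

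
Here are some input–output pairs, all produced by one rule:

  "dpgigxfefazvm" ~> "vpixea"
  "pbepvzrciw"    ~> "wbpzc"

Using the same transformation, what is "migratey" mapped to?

The rule is to keep every other character starting from the second (positions 2nd, 4th, 6th, ...), then move the last character to the front.
"migratey" → "irty" → "yirt".
(Check on "pbepvzrciw": → "bpzcw" → "wbpzc" ✓)

yirt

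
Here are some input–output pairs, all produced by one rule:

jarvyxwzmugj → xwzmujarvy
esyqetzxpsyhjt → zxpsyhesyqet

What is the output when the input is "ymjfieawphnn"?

Looking at the pairs, the operation is to delete the last 2 characters, then swap the front and back halves of the string.
On "ymjfieawphnn" that produces "eawphymjfi".
(Check on "jarvyxwzmugj": → "jarvyxwzmu" → "xwzmujarvy" ✓)

eawphymjfi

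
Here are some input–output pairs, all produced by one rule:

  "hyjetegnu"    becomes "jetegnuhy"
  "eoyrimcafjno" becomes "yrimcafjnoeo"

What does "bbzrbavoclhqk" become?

zrbavoclhqkbb

The rule is to move the first 2 characters to the end (rotate left by 2).
Applying that to "bbzrbavoclhqk" gives "zrbavoclhqkbb".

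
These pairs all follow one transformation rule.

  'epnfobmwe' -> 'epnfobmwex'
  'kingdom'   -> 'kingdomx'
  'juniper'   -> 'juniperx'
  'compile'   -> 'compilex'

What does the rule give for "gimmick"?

gimmickx

Rule — append "x".
Applying that to "gimmick" gives "gimmickx".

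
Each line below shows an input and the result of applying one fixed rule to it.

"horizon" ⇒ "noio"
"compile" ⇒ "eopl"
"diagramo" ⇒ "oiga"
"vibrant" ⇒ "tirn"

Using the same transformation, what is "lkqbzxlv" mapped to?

vkbx

The pattern: move the last character to the front, then keep every other character starting from the first (positions 1st, 3rd, 5th, ...).
For "lkqbzxlv", step one produces "vlkqbzxl"; step two turns that into "vkbx".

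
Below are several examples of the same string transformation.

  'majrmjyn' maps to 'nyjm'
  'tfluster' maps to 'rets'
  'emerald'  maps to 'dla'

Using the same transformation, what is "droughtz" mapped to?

Rule — take characters alternately from the front and the back (1st, last, 2nd, 2nd-last, ...), then keep every other character starting from the second (positions 2nd, 4th, 6th, ...).
"droughtz" → "dzrtohug" → "zthg".
(Check on "emerald": → "edmlear" → "dla" ✓)

zthg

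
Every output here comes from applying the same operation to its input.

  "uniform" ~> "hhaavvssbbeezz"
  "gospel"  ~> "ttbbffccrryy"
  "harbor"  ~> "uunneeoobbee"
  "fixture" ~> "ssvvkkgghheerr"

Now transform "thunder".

The transformation: shift every letter 13 places forward in the alphabet (wrapping around) — i.e. ROT13, then double every character.
Working it through for "thunder": intermediate "guhaqre", final "gguuhhaaqqrree".

gguuhhaaqqrree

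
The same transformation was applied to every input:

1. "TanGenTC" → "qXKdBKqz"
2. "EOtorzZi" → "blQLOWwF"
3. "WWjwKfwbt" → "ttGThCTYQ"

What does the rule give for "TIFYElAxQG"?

qfcvbIxUnd

In each case the input is transformed by: shift every letter 3 places backward in the alphabet (wrapping around), then flip the case of every letter.
For "TIFYElAxQG", step one produces "QFCVBiXuND"; step two turns that into "qfcvbIxUnd".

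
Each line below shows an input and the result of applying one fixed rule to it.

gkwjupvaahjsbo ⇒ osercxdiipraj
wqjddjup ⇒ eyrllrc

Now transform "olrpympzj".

Looking at the pairs, the operation is to shift every letter 8 places forward in the alphabet (wrapping around), then delete the last character.
On "olrpympzj": the first step gives "wtzxguxhr", and the second then gives "wtzxguxh".

wtzxguxh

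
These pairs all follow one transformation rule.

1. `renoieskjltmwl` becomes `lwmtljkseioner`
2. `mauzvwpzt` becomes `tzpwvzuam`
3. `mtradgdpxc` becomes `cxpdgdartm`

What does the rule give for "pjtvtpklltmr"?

Each output is the input with this applied: reverse the string.
"pjtvtpklltmr" → "rmtllkptvtjp".

rmtllkptvtjp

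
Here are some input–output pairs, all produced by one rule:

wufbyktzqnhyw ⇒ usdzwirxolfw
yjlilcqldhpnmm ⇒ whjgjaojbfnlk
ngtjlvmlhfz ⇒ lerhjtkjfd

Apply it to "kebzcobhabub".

iczxamzfyzs

Looking at the pairs, the operation is to delete the last character, then shift every letter 2 places backward in the alphabet (wrapping around).
Starting from "kebzcobhabub": after the first operation, "kebzcobhabu"; after the second, "iczxamzfyzs".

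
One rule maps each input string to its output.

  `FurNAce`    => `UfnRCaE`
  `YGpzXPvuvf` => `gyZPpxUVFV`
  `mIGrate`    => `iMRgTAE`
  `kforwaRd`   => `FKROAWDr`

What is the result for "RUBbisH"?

The pattern: swap each adjacent pair of characters (1↔2, 3↔4, ...), then flip the case of every letter.
For "RUBbisH", step one produces "URbBsiH"; step two turns that into "urBbSIh".

urBbSIh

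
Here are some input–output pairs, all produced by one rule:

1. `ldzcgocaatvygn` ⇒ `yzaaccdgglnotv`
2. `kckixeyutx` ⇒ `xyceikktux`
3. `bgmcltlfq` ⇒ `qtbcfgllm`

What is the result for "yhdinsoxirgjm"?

In each case the input is transformed by: sort the characters into alphabetical order, then move the last 2 characters to the front (rotate right by 2).
So "yhdinsoxirgjm" becomes "xydghiijmnors".

xydghiijmnors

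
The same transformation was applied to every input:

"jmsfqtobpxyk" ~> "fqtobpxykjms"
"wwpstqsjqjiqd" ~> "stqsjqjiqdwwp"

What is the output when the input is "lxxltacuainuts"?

What's happening: move the first 3 characters to the end (rotate left by 3).
"lxxltacuainuts" → "ltacuainutslxx".

ltacuainutslxx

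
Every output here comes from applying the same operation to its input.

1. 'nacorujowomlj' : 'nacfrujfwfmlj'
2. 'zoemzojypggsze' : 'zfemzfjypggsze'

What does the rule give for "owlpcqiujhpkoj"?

fwlpcqiujhpkfj

Rule — replace every "o" with "f".
Applying that to "owlpcqiujhpkoj" gives "fwlpcqiujhpkfj".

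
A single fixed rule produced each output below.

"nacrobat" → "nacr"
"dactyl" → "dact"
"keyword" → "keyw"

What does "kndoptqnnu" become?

Looking at the pairs, the operation is to keep only the first 4 characters.
"kndoptqnnu" → "kndo".

kndo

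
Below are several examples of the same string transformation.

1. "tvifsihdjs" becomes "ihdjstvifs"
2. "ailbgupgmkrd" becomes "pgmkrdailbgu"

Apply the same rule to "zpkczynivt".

Looking at the pairs, the operation is to swap the front and back halves of the string.
Applying that to "zpkczynivt" gives "ynivtzpkcz".

ynivtzpkcz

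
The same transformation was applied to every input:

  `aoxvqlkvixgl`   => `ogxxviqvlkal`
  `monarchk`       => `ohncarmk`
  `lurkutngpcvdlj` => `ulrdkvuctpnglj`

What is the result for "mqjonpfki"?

The pattern: take characters alternately from the front and the back (1st, last, 2nd, 2nd-last, ...), then move the first 2 characters to the end (rotate left by 2).
"mqjonpfki" → "miqkjfopn" → "qkjfopnmi".

qkjfopnmi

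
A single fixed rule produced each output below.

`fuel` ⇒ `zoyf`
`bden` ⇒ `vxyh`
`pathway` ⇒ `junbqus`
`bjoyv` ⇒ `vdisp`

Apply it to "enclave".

Each output is the input with this applied: shift every letter 6 places backward in the alphabet (wrapping around).
So "enclave" becomes "yhwfupy".

yhwfupy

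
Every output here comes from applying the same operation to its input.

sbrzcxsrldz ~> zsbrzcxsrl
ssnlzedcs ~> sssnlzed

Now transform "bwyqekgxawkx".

xbwyqekgxaw

Each output is the input with this applied: move the last 2 characters to the front (rotate right by 2), then delete the first character.
Working it through for "bwyqekgxawkx": intermediate "kxbwyqekgxaw", final "xbwyqekgxaw".
(Check on "sbrzcxsrldz": → "dzsbrzcxsrl" → "zsbrzcxsrl" ✓)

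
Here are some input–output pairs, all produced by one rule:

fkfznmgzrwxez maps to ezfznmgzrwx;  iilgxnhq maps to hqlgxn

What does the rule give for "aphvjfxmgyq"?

yqhvjfxmg

Looking at the pairs, the operation is to delete the first 2 characters, then move the last 2 characters to the front (rotate right by 2).
Doing the same to "aphvjfxmgyq": "yqhvjfxmg".
(Check on "fkfznmgzrwxez": → "fznmgzrwxez" → "ezfznmgzrwx" ✓)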